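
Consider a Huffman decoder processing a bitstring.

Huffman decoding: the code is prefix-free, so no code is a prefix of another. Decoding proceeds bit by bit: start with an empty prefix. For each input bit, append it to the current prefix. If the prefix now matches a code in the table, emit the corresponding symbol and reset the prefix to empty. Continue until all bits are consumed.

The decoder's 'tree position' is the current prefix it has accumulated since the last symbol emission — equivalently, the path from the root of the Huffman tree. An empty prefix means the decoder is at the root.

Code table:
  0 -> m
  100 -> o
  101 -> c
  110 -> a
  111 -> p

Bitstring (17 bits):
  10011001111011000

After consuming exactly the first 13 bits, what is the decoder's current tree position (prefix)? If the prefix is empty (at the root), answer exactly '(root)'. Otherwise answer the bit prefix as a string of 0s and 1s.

Answer: (root)

Derivation:
Bit 0: prefix='1' (no match yet)
Bit 1: prefix='10' (no match yet)
Bit 2: prefix='100' -> emit 'o', reset
Bit 3: prefix='1' (no match yet)
Bit 4: prefix='11' (no match yet)
Bit 5: prefix='110' -> emit 'a', reset
Bit 6: prefix='0' -> emit 'm', reset
Bit 7: prefix='1' (no match yet)
Bit 8: prefix='11' (no match yet)
Bit 9: prefix='111' -> emit 'p', reset
Bit 10: prefix='1' (no match yet)
Bit 11: prefix='10' (no match yet)
Bit 12: prefix='101' -> emit 'c', reset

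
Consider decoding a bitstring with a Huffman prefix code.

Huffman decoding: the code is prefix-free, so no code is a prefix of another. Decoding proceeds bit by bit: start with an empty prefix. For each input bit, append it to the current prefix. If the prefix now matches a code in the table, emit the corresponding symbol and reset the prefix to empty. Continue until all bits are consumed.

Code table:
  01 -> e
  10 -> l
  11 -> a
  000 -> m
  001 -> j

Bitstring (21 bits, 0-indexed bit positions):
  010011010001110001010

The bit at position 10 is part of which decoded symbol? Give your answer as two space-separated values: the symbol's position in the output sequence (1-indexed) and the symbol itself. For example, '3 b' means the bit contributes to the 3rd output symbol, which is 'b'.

Bit 0: prefix='0' (no match yet)
Bit 1: prefix='01' -> emit 'e', reset
Bit 2: prefix='0' (no match yet)
Bit 3: prefix='00' (no match yet)
Bit 4: prefix='001' -> emit 'j', reset
Bit 5: prefix='1' (no match yet)
Bit 6: prefix='10' -> emit 'l', reset
Bit 7: prefix='1' (no match yet)
Bit 8: prefix='10' -> emit 'l', reset
Bit 9: prefix='0' (no match yet)
Bit 10: prefix='00' (no match yet)
Bit 11: prefix='001' -> emit 'j', reset
Bit 12: prefix='1' (no match yet)
Bit 13: prefix='11' -> emit 'a', reset
Bit 14: prefix='0' (no match yet)

Answer: 5 j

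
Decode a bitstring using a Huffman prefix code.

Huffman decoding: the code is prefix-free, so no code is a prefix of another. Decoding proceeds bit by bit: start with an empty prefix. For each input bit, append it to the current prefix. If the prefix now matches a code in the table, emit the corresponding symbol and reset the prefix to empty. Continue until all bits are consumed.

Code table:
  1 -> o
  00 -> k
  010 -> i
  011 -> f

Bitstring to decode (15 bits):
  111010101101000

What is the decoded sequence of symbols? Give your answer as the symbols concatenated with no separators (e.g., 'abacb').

Answer: oooiofik

Derivation:
Bit 0: prefix='1' -> emit 'o', reset
Bit 1: prefix='1' -> emit 'o', reset
Bit 2: prefix='1' -> emit 'o', reset
Bit 3: prefix='0' (no match yet)
Bit 4: prefix='01' (no match yet)
Bit 5: prefix='010' -> emit 'i', reset
Bit 6: prefix='1' -> emit 'o', reset
Bit 7: prefix='0' (no match yet)
Bit 8: prefix='01' (no match yet)
Bit 9: prefix='011' -> emit 'f', reset
Bit 10: prefix='0' (no match yet)
Bit 11: prefix='01' (no match yet)
Bit 12: prefix='010' -> emit 'i', reset
Bit 13: prefix='0' (no match yet)
Bit 14: prefix='00' -> emit 'k', reset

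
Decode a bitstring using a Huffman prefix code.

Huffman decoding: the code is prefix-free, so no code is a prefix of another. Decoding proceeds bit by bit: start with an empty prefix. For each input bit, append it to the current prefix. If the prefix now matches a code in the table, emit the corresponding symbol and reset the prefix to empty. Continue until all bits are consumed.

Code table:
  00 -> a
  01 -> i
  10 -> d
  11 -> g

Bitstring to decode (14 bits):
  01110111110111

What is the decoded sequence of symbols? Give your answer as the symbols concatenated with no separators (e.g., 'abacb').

Answer: igiggig

Derivation:
Bit 0: prefix='0' (no match yet)
Bit 1: prefix='01' -> emit 'i', reset
Bit 2: prefix='1' (no match yet)
Bit 3: prefix='11' -> emit 'g', reset
Bit 4: prefix='0' (no match yet)
Bit 5: prefix='01' -> emit 'i', reset
Bit 6: prefix='1' (no match yet)
Bit 7: prefix='11' -> emit 'g', reset
Bit 8: prefix='1' (no match yet)
Bit 9: prefix='11' -> emit 'g', reset
Bit 10: prefix='0' (no match yet)
Bit 11: prefix='01' -> emit 'i', reset
Bit 12: prefix='1' (no match yet)
Bit 13: prefix='11' -> emit 'g', reset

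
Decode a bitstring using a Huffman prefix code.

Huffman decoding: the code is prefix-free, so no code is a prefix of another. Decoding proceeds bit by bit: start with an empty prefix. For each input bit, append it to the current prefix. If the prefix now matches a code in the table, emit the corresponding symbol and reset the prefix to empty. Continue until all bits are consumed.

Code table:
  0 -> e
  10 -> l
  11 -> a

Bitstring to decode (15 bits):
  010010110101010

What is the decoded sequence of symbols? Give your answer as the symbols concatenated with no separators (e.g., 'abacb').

Bit 0: prefix='0' -> emit 'e', reset
Bit 1: prefix='1' (no match yet)
Bit 2: prefix='10' -> emit 'l', reset
Bit 3: prefix='0' -> emit 'e', reset
Bit 4: prefix='1' (no match yet)
Bit 5: prefix='10' -> emit 'l', reset
Bit 6: prefix='1' (no match yet)
Bit 7: prefix='11' -> emit 'a', reset
Bit 8: prefix='0' -> emit 'e', reset
Bit 9: prefix='1' (no match yet)
Bit 10: prefix='10' -> emit 'l', reset
Bit 11: prefix='1' (no match yet)
Bit 12: prefix='10' -> emit 'l', reset
Bit 13: prefix='1' (no match yet)
Bit 14: prefix='10' -> emit 'l', reset

Answer: elelaelll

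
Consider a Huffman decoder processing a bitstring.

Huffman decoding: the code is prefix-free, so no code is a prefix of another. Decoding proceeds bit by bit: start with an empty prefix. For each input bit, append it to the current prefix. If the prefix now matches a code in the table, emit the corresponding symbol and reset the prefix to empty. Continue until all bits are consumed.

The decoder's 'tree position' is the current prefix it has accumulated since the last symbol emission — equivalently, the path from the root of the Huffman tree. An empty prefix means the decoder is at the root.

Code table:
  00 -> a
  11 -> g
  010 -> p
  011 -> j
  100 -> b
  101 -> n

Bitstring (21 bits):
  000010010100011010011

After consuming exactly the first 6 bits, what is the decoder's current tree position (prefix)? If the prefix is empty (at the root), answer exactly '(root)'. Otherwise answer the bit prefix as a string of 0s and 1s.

Answer: 10

Derivation:
Bit 0: prefix='0' (no match yet)
Bit 1: prefix='00' -> emit 'a', reset
Bit 2: prefix='0' (no match yet)
Bit 3: prefix='00' -> emit 'a', reset
Bit 4: prefix='1' (no match yet)
Bit 5: prefix='10' (no match yet)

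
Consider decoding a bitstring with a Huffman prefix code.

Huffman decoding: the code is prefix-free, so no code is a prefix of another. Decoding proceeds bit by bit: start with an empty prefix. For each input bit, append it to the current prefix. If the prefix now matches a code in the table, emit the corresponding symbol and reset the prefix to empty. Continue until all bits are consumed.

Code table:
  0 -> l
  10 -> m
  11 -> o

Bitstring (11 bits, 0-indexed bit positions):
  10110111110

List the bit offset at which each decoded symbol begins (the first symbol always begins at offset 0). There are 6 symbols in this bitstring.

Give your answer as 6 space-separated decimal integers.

Answer: 0 2 4 5 7 9

Derivation:
Bit 0: prefix='1' (no match yet)
Bit 1: prefix='10' -> emit 'm', reset
Bit 2: prefix='1' (no match yet)
Bit 3: prefix='11' -> emit 'o', reset
Bit 4: prefix='0' -> emit 'l', reset
Bit 5: prefix='1' (no match yet)
Bit 6: prefix='11' -> emit 'o', reset
Bit 7: prefix='1' (no match yet)
Bit 8: prefix='11' -> emit 'o', reset
Bit 9: prefix='1' (no match yet)
Bit 10: prefix='10' -> emit 'm', reset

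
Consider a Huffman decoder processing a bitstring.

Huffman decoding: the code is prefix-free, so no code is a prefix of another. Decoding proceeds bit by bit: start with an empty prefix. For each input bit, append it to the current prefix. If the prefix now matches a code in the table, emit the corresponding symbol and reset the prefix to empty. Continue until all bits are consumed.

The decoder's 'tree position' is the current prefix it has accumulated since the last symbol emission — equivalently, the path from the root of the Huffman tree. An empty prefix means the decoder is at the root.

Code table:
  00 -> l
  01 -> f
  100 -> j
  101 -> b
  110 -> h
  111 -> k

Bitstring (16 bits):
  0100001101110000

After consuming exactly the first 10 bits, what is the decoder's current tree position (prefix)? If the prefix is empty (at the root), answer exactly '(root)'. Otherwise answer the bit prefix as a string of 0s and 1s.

Answer: 1

Derivation:
Bit 0: prefix='0' (no match yet)
Bit 1: prefix='01' -> emit 'f', reset
Bit 2: prefix='0' (no match yet)
Bit 3: prefix='00' -> emit 'l', reset
Bit 4: prefix='0' (no match yet)
Bit 5: prefix='00' -> emit 'l', reset
Bit 6: prefix='1' (no match yet)
Bit 7: prefix='11' (no match yet)
Bit 8: prefix='110' -> emit 'h', reset
Bit 9: prefix='1' (no match yet)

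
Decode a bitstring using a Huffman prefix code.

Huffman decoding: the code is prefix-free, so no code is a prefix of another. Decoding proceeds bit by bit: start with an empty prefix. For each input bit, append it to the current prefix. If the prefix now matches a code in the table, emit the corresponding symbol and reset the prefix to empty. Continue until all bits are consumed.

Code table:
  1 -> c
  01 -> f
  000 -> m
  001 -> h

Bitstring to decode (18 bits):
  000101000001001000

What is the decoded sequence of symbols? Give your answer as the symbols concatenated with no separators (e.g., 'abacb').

Bit 0: prefix='0' (no match yet)
Bit 1: prefix='00' (no match yet)
Bit 2: prefix='000' -> emit 'm', reset
Bit 3: prefix='1' -> emit 'c', reset
Bit 4: prefix='0' (no match yet)
Bit 5: prefix='01' -> emit 'f', reset
Bit 6: prefix='0' (no match yet)
Bit 7: prefix='00' (no match yet)
Bit 8: prefix='000' -> emit 'm', reset
Bit 9: prefix='0' (no match yet)
Bit 10: prefix='00' (no match yet)
Bit 11: prefix='001' -> emit 'h', reset
Bit 12: prefix='0' (no match yet)
Bit 13: prefix='00' (no match yet)
Bit 14: prefix='001' -> emit 'h', reset
Bit 15: prefix='0' (no match yet)
Bit 16: prefix='00' (no match yet)
Bit 17: prefix='000' -> emit 'm', reset

Answer: mcfmhhm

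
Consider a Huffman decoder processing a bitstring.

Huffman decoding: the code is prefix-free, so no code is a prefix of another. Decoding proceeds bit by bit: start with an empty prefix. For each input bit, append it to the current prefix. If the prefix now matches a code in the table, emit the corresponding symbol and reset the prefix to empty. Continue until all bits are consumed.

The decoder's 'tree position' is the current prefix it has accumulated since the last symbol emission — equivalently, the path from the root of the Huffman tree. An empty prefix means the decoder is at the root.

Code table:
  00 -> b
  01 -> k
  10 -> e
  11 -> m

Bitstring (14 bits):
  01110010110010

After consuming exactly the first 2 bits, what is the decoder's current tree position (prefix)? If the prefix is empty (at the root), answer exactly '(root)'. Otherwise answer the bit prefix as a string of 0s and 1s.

Bit 0: prefix='0' (no match yet)
Bit 1: prefix='01' -> emit 'k', reset

Answer: (root)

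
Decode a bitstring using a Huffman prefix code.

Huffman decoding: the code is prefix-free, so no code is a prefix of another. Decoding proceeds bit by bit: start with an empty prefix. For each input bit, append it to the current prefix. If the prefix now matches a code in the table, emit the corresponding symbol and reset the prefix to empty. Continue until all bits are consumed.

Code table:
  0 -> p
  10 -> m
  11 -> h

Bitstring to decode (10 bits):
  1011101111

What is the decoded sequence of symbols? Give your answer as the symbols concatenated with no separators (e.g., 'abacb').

Bit 0: prefix='1' (no match yet)
Bit 1: prefix='10' -> emit 'm', reset
Bit 2: prefix='1' (no match yet)
Bit 3: prefix='11' -> emit 'h', reset
Bit 4: prefix='1' (no match yet)
Bit 5: prefix='10' -> emit 'm', reset
Bit 6: prefix='1' (no match yet)
Bit 7: prefix='11' -> emit 'h', reset
Bit 8: prefix='1' (no match yet)
Bit 9: prefix='11' -> emit 'h', reset

Answer: mhmhh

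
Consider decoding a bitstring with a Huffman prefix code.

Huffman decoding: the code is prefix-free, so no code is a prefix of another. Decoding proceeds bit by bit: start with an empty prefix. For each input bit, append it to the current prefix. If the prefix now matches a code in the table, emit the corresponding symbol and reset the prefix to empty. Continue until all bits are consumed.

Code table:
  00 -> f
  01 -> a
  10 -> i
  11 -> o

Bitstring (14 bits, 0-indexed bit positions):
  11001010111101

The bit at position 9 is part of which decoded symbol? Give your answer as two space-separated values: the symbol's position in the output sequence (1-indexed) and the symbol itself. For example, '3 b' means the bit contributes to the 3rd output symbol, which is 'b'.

Bit 0: prefix='1' (no match yet)
Bit 1: prefix='11' -> emit 'o', reset
Bit 2: prefix='0' (no match yet)
Bit 3: prefix='00' -> emit 'f', reset
Bit 4: prefix='1' (no match yet)
Bit 5: prefix='10' -> emit 'i', reset
Bit 6: prefix='1' (no match yet)
Bit 7: prefix='10' -> emit 'i', reset
Bit 8: prefix='1' (no match yet)
Bit 9: prefix='11' -> emit 'o', reset
Bit 10: prefix='1' (no match yet)
Bit 11: prefix='11' -> emit 'o', reset
Bit 12: prefix='0' (no match yet)
Bit 13: prefix='01' -> emit 'a', reset

Answer: 5 o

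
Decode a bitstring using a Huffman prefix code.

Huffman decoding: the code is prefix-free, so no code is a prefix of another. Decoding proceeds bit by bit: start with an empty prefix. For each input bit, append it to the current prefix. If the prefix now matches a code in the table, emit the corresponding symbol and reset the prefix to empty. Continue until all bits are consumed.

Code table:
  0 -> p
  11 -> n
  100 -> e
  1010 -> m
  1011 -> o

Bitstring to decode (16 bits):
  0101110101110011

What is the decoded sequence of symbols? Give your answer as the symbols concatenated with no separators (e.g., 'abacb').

Answer: pomnen

Derivation:
Bit 0: prefix='0' -> emit 'p', reset
Bit 1: prefix='1' (no match yet)
Bit 2: prefix='10' (no match yet)
Bit 3: prefix='101' (no match yet)
Bit 4: prefix='1011' -> emit 'o', reset
Bit 5: prefix='1' (no match yet)
Bit 6: prefix='10' (no match yet)
Bit 7: prefix='101' (no match yet)
Bit 8: prefix='1010' -> emit 'm', reset
Bit 9: prefix='1' (no match yet)
Bit 10: prefix='11' -> emit 'n', reset
Bit 11: prefix='1' (no match yet)
Bit 12: prefix='10' (no match yet)
Bit 13: prefix='100' -> emit 'e', reset
Bit 14: prefix='1' (no match yet)
Bit 15: prefix='11' -> emit 'n', reset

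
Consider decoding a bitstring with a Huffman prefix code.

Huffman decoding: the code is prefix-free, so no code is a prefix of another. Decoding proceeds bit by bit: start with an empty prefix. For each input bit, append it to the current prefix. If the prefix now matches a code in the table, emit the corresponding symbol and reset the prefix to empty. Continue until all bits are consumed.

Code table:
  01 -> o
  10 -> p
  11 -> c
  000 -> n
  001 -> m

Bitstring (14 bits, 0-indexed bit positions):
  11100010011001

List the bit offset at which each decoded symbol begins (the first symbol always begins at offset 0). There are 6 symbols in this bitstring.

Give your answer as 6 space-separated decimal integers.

Answer: 0 2 4 7 10 12

Derivation:
Bit 0: prefix='1' (no match yet)
Bit 1: prefix='11' -> emit 'c', reset
Bit 2: prefix='1' (no match yet)
Bit 3: prefix='10' -> emit 'p', reset
Bit 4: prefix='0' (no match yet)
Bit 5: prefix='00' (no match yet)
Bit 6: prefix='001' -> emit 'm', reset
Bit 7: prefix='0' (no match yet)
Bit 8: prefix='00' (no match yet)
Bit 9: prefix='001' -> emit 'm', reset
Bit 10: prefix='1' (no match yet)
Bit 11: prefix='10' -> emit 'p', reset
Bit 12: prefix='0' (no match yet)
Bit 13: prefix='01' -> emit 'o', reset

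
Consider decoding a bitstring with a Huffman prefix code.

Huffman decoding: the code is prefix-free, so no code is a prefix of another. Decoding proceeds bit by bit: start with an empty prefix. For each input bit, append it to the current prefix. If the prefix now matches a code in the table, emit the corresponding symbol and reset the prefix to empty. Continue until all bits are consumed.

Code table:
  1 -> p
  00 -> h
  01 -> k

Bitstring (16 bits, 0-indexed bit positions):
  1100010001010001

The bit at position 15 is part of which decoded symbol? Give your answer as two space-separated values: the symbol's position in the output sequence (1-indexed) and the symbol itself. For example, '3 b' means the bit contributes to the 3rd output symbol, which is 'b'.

Answer: 9 k

Derivation:
Bit 0: prefix='1' -> emit 'p', reset
Bit 1: prefix='1' -> emit 'p', reset
Bit 2: prefix='0' (no match yet)
Bit 3: prefix='00' -> emit 'h', reset
Bit 4: prefix='0' (no match yet)
Bit 5: prefix='01' -> emit 'k', reset
Bit 6: prefix='0' (no match yet)
Bit 7: prefix='00' -> emit 'h', reset
Bit 8: prefix='0' (no match yet)
Bit 9: prefix='01' -> emit 'k', reset
Bit 10: prefix='0' (no match yet)
Bit 11: prefix='01' -> emit 'k', reset
Bit 12: prefix='0' (no match yet)
Bit 13: prefix='00' -> emit 'h', reset
Bit 14: prefix='0' (no match yet)
Bit 15: prefix='01' -> emit 'k', reset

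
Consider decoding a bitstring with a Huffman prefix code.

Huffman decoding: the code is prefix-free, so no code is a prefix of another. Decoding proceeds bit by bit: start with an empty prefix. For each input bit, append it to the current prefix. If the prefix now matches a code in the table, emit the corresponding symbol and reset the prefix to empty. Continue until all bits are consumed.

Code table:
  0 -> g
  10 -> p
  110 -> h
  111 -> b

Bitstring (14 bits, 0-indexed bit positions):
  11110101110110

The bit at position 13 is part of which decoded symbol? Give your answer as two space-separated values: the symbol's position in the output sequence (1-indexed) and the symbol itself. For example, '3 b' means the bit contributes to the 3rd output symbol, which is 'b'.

Answer: 6 h

Derivation:
Bit 0: prefix='1' (no match yet)
Bit 1: prefix='11' (no match yet)
Bit 2: prefix='111' -> emit 'b', reset
Bit 3: prefix='1' (no match yet)
Bit 4: prefix='10' -> emit 'p', reset
Bit 5: prefix='1' (no match yet)
Bit 6: prefix='10' -> emit 'p', reset
Bit 7: prefix='1' (no match yet)
Bit 8: prefix='11' (no match yet)
Bit 9: prefix='111' -> emit 'b', reset
Bit 10: prefix='0' -> emit 'g', reset
Bit 11: prefix='1' (no match yet)
Bit 12: prefix='11' (no match yet)
Bit 13: prefix='110' -> emit 'h', reset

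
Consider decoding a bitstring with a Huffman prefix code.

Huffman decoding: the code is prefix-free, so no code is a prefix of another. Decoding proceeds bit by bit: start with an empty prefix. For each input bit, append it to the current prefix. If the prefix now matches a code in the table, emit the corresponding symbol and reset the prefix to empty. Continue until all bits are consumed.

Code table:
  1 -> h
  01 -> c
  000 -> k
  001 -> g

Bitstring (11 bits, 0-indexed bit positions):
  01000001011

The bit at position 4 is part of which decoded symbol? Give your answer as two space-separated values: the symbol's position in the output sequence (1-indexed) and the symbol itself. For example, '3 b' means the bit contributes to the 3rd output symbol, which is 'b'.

Bit 0: prefix='0' (no match yet)
Bit 1: prefix='01' -> emit 'c', reset
Bit 2: prefix='0' (no match yet)
Bit 3: prefix='00' (no match yet)
Bit 4: prefix='000' -> emit 'k', reset
Bit 5: prefix='0' (no match yet)
Bit 6: prefix='00' (no match yet)
Bit 7: prefix='001' -> emit 'g', reset
Bit 8: prefix='0' (no match yet)

Answer: 2 k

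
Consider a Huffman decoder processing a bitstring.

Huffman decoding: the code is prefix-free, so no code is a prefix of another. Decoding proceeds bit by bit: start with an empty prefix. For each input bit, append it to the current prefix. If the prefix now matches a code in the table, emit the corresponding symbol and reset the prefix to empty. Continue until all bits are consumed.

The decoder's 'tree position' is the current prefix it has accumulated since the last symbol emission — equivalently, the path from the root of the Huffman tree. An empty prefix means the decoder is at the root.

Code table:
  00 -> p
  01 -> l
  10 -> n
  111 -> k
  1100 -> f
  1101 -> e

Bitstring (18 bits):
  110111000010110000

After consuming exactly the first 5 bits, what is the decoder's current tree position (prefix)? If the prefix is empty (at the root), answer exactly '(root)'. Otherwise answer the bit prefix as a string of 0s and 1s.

Bit 0: prefix='1' (no match yet)
Bit 1: prefix='11' (no match yet)
Bit 2: prefix='110' (no match yet)
Bit 3: prefix='1101' -> emit 'e', reset
Bit 4: prefix='1' (no match yet)

Answer: 1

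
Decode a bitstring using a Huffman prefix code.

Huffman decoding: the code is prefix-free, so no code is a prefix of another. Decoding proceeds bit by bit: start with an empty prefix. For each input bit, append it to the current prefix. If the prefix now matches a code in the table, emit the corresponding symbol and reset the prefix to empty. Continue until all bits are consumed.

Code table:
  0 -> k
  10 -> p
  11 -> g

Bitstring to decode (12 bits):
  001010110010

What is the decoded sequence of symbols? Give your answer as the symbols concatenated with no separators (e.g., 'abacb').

Answer: kkppgkkp

Derivation:
Bit 0: prefix='0' -> emit 'k', reset
Bit 1: prefix='0' -> emit 'k', reset
Bit 2: prefix='1' (no match yet)
Bit 3: prefix='10' -> emit 'p', reset
Bit 4: prefix='1' (no match yet)
Bit 5: prefix='10' -> emit 'p', reset
Bit 6: prefix='1' (no match yet)
Bit 7: prefix='11' -> emit 'g', reset
Bit 8: prefix='0' -> emit 'k', reset
Bit 9: prefix='0' -> emit 'k', reset
Bit 10: prefix='1' (no match yet)
Bit 11: prefix='10' -> emit 'p', reset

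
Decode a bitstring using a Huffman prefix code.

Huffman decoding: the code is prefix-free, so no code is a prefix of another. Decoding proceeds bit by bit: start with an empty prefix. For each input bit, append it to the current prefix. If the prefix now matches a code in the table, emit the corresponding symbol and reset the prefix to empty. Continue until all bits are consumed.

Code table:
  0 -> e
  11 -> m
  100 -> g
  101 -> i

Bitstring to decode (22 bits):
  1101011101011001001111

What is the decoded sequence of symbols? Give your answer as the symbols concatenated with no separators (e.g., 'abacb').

Answer: meimeiggmm

Derivation:
Bit 0: prefix='1' (no match yet)
Bit 1: prefix='11' -> emit 'm', reset
Bit 2: prefix='0' -> emit 'e', reset
Bit 3: prefix='1' (no match yet)
Bit 4: prefix='10' (no match yet)
Bit 5: prefix='101' -> emit 'i', reset
Bit 6: prefix='1' (no match yet)
Bit 7: prefix='11' -> emit 'm', reset
Bit 8: prefix='0' -> emit 'e', reset
Bit 9: prefix='1' (no match yet)
Bit 10: prefix='10' (no match yet)
Bit 11: prefix='101' -> emit 'i', reset
Bit 12: prefix='1' (no match yet)
Bit 13: prefix='10' (no match yet)
Bit 14: prefix='100' -> emit 'g', reset
Bit 15: prefix='1' (no match yet)
Bit 16: prefix='10' (no match yet)
Bit 17: prefix='100' -> emit 'g', reset
Bit 18: prefix='1' (no match yet)
Bit 19: prefix='11' -> emit 'm', reset
Bit 20: prefix='1' (no match yet)
Bit 21: prefix='11' -> emit 'm', reset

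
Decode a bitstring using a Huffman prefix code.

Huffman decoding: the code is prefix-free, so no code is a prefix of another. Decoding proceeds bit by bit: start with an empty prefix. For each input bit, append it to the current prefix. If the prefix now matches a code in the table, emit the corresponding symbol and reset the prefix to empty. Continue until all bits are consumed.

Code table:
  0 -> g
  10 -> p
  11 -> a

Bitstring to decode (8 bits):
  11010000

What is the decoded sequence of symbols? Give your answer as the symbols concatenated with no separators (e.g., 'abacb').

Bit 0: prefix='1' (no match yet)
Bit 1: prefix='11' -> emit 'a', reset
Bit 2: prefix='0' -> emit 'g', reset
Bit 3: prefix='1' (no match yet)
Bit 4: prefix='10' -> emit 'p', reset
Bit 5: prefix='0' -> emit 'g', reset
Bit 6: prefix='0' -> emit 'g', reset
Bit 7: prefix='0' -> emit 'g', reset

Answer: agpggg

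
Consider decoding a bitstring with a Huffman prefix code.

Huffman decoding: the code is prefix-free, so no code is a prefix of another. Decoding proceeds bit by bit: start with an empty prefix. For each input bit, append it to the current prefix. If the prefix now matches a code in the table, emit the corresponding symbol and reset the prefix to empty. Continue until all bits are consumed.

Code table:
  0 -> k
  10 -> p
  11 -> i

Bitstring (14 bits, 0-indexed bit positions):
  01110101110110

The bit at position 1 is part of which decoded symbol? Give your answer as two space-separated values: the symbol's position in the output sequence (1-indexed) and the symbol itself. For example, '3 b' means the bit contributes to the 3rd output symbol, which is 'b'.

Answer: 2 i

Derivation:
Bit 0: prefix='0' -> emit 'k', reset
Bit 1: prefix='1' (no match yet)
Bit 2: prefix='11' -> emit 'i', reset
Bit 3: prefix='1' (no match yet)
Bit 4: prefix='10' -> emit 'p', reset
Bit 5: prefix='1' (no match yet)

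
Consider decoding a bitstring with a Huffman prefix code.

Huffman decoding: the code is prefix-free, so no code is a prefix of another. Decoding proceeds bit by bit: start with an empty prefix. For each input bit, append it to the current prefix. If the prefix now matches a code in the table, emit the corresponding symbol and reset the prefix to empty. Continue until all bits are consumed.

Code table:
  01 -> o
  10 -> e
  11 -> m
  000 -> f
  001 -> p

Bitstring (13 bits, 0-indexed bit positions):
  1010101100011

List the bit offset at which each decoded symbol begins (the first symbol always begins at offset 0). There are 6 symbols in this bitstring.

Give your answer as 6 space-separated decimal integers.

Answer: 0 2 4 6 8 11

Derivation:
Bit 0: prefix='1' (no match yet)
Bit 1: prefix='10' -> emit 'e', reset
Bit 2: prefix='1' (no match yet)
Bit 3: prefix='10' -> emit 'e', reset
Bit 4: prefix='1' (no match yet)
Bit 5: prefix='10' -> emit 'e', reset
Bit 6: prefix='1' (no match yet)
Bit 7: prefix='11' -> emit 'm', reset
Bit 8: prefix='0' (no match yet)
Bit 9: prefix='00' (no match yet)
Bit 10: prefix='000' -> emit 'f', reset
Bit 11: prefix='1' (no match yet)
Bit 12: prefix='11' -> emit 'm', reset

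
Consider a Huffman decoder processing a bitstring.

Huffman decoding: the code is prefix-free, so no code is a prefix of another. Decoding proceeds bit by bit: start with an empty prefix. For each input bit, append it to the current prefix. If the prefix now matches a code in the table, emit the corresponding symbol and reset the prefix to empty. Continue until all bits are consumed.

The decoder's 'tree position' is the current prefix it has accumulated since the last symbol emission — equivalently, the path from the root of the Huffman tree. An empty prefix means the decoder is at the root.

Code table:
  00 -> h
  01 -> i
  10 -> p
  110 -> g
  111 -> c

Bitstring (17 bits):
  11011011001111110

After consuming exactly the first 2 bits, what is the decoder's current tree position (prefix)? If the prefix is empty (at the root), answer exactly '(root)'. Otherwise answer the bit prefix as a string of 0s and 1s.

Bit 0: prefix='1' (no match yet)
Bit 1: prefix='11' (no match yet)

Answer: 11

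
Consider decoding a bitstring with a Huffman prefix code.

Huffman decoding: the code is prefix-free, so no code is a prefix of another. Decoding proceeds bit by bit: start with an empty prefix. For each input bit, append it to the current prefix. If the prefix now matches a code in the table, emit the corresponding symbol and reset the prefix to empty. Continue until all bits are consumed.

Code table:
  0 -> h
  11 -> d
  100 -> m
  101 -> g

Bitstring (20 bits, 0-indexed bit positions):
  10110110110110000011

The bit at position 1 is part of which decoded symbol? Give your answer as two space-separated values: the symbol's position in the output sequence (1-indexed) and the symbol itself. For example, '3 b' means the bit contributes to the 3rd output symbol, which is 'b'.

Bit 0: prefix='1' (no match yet)
Bit 1: prefix='10' (no match yet)
Bit 2: prefix='101' -> emit 'g', reset
Bit 3: prefix='1' (no match yet)
Bit 4: prefix='10' (no match yet)
Bit 5: prefix='101' -> emit 'g', reset

Answer: 1 g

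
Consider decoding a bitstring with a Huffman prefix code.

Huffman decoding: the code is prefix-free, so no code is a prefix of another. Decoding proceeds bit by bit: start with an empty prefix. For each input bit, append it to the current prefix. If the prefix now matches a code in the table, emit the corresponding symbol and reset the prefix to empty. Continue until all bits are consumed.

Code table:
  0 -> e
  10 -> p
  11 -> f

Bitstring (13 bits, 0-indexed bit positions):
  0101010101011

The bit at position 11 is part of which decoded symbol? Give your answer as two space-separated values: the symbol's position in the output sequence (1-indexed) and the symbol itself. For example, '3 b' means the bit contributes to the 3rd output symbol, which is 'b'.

Bit 0: prefix='0' -> emit 'e', reset
Bit 1: prefix='1' (no match yet)
Bit 2: prefix='10' -> emit 'p', reset
Bit 3: prefix='1' (no match yet)
Bit 4: prefix='10' -> emit 'p', reset
Bit 5: prefix='1' (no match yet)
Bit 6: prefix='10' -> emit 'p', reset
Bit 7: prefix='1' (no match yet)
Bit 8: prefix='10' -> emit 'p', reset
Bit 9: prefix='1' (no match yet)
Bit 10: prefix='10' -> emit 'p', reset
Bit 11: prefix='1' (no match yet)
Bit 12: prefix='11' -> emit 'f', reset

Answer: 7 f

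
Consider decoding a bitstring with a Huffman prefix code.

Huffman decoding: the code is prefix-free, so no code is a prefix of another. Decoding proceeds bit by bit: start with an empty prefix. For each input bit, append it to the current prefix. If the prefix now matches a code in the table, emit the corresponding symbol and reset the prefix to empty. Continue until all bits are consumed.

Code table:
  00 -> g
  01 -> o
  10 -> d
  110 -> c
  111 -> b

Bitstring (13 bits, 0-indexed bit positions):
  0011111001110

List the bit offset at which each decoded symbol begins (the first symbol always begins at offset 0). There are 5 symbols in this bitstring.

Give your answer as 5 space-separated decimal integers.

Answer: 0 2 5 8 10

Derivation:
Bit 0: prefix='0' (no match yet)
Bit 1: prefix='00' -> emit 'g', reset
Bit 2: prefix='1' (no match yet)
Bit 3: prefix='11' (no match yet)
Bit 4: prefix='111' -> emit 'b', reset
Bit 5: prefix='1' (no match yet)
Bit 6: prefix='11' (no match yet)
Bit 7: prefix='110' -> emit 'c', reset
Bit 8: prefix='0' (no match yet)
Bit 9: prefix='01' -> emit 'o', reset
Bit 10: prefix='1' (no match yet)
Bit 11: prefix='11' (no match yet)
Bit 12: prefix='110' -> emit 'c', reset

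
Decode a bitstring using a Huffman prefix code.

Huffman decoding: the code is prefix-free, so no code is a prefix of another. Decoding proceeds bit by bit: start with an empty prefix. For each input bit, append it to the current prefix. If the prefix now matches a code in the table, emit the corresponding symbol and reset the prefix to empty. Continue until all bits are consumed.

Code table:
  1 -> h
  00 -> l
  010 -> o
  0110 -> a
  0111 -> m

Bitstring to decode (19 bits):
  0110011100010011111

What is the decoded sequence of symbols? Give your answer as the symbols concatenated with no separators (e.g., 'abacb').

Bit 0: prefix='0' (no match yet)
Bit 1: prefix='01' (no match yet)
Bit 2: prefix='011' (no match yet)
Bit 3: prefix='0110' -> emit 'a', reset
Bit 4: prefix='0' (no match yet)
Bit 5: prefix='01' (no match yet)
Bit 6: prefix='011' (no match yet)
Bit 7: prefix='0111' -> emit 'm', reset
Bit 8: prefix='0' (no match yet)
Bit 9: prefix='00' -> emit 'l', reset
Bit 10: prefix='0' (no match yet)
Bit 11: prefix='01' (no match yet)
Bit 12: prefix='010' -> emit 'o', reset
Bit 13: prefix='0' (no match yet)
Bit 14: prefix='01' (no match yet)
Bit 15: prefix='011' (no match yet)
Bit 16: prefix='0111' -> emit 'm', reset
Bit 17: prefix='1' -> emit 'h', reset
Bit 18: prefix='1' -> emit 'h', reset

Answer: amlomhh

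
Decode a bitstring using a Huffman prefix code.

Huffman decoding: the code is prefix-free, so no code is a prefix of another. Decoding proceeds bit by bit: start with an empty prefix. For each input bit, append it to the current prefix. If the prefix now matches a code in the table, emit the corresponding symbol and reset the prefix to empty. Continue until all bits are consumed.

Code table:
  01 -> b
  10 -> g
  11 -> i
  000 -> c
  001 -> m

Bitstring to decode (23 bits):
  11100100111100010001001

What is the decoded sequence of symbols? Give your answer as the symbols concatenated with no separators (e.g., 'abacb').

Answer: igbmigmcgb

Derivation:
Bit 0: prefix='1' (no match yet)
Bit 1: prefix='11' -> emit 'i', reset
Bit 2: prefix='1' (no match yet)
Bit 3: prefix='10' -> emit 'g', reset
Bit 4: prefix='0' (no match yet)
Bit 5: prefix='01' -> emit 'b', reset
Bit 6: prefix='0' (no match yet)
Bit 7: prefix='00' (no match yet)
Bit 8: prefix='001' -> emit 'm', reset
Bit 9: prefix='1' (no match yet)
Bit 10: prefix='11' -> emit 'i', reset
Bit 11: prefix='1' (no match yet)
Bit 12: prefix='10' -> emit 'g', reset
Bit 13: prefix='0' (no match yet)
Bit 14: prefix='00' (no match yet)
Bit 15: prefix='001' -> emit 'm', reset
Bit 16: prefix='0' (no match yet)
Bit 17: prefix='00' (no match yet)
Bit 18: prefix='000' -> emit 'c', reset
Bit 19: prefix='1' (no match yet)
Bit 20: prefix='10' -> emit 'g', reset
Bit 21: prefix='0' (no match yet)
Bit 22: prefix='01' -> emit 'b', reset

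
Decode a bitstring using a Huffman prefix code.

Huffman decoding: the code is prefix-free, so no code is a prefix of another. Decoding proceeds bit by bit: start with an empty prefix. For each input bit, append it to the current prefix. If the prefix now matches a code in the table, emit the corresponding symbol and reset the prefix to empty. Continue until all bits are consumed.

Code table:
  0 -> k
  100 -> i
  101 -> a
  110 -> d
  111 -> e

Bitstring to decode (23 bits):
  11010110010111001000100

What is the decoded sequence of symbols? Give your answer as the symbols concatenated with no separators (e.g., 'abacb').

Bit 0: prefix='1' (no match yet)
Bit 1: prefix='11' (no match yet)
Bit 2: prefix='110' -> emit 'd', reset
Bit 3: prefix='1' (no match yet)
Bit 4: prefix='10' (no match yet)
Bit 5: prefix='101' -> emit 'a', reset
Bit 6: prefix='1' (no match yet)
Bit 7: prefix='10' (no match yet)
Bit 8: prefix='100' -> emit 'i', reset
Bit 9: prefix='1' (no match yet)
Bit 10: prefix='10' (no match yet)
Bit 11: prefix='101' -> emit 'a', reset
Bit 12: prefix='1' (no match yet)
Bit 13: prefix='11' (no match yet)
Bit 14: prefix='110' -> emit 'd', reset
Bit 15: prefix='0' -> emit 'k', reset
Bit 16: prefix='1' (no match yet)
Bit 17: prefix='10' (no match yet)
Bit 18: prefix='100' -> emit 'i', reset
Bit 19: prefix='0' -> emit 'k', reset
Bit 20: prefix='1' (no match yet)
Bit 21: prefix='10' (no match yet)
Bit 22: prefix='100' -> emit 'i', reset

Answer: daiadkiki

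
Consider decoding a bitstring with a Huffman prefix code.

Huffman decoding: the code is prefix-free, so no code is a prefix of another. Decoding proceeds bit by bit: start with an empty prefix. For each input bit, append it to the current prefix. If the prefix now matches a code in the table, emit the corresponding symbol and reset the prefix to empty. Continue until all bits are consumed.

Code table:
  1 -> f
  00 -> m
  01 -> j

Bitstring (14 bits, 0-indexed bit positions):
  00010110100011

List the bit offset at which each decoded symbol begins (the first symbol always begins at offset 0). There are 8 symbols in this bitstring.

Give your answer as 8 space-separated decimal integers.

Bit 0: prefix='0' (no match yet)
Bit 1: prefix='00' -> emit 'm', reset
Bit 2: prefix='0' (no match yet)
Bit 3: prefix='01' -> emit 'j', reset
Bit 4: prefix='0' (no match yet)
Bit 5: prefix='01' -> emit 'j', reset
Bit 6: prefix='1' -> emit 'f', reset
Bit 7: prefix='0' (no match yet)
Bit 8: prefix='01' -> emit 'j', reset
Bit 9: prefix='0' (no match yet)
Bit 10: prefix='00' -> emit 'm', reset
Bit 11: prefix='0' (no match yet)
Bit 12: prefix='01' -> emit 'j', reset
Bit 13: prefix='1' -> emit 'f', reset

Answer: 0 2 4 6 7 9 11 13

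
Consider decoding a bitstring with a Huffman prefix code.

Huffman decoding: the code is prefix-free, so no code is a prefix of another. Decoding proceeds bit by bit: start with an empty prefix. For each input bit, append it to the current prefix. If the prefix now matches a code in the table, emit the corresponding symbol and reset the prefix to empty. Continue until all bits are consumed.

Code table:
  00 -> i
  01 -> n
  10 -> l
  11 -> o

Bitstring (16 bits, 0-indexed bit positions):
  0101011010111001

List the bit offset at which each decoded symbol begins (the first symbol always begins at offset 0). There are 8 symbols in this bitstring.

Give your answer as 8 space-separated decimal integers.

Answer: 0 2 4 6 8 10 12 14

Derivation:
Bit 0: prefix='0' (no match yet)
Bit 1: prefix='01' -> emit 'n', reset
Bit 2: prefix='0' (no match yet)
Bit 3: prefix='01' -> emit 'n', reset
Bit 4: prefix='0' (no match yet)
Bit 5: prefix='01' -> emit 'n', reset
Bit 6: prefix='1' (no match yet)
Bit 7: prefix='10' -> emit 'l', reset
Bit 8: prefix='1' (no match yet)
Bit 9: prefix='10' -> emit 'l', reset
Bit 10: prefix='1' (no match yet)
Bit 11: prefix='11' -> emit 'o', reset
Bit 12: prefix='1' (no match yet)
Bit 13: prefix='10' -> emit 'l', reset
Bit 14: prefix='0' (no match yet)
Bit 15: prefix='01' -> emit 'n', reset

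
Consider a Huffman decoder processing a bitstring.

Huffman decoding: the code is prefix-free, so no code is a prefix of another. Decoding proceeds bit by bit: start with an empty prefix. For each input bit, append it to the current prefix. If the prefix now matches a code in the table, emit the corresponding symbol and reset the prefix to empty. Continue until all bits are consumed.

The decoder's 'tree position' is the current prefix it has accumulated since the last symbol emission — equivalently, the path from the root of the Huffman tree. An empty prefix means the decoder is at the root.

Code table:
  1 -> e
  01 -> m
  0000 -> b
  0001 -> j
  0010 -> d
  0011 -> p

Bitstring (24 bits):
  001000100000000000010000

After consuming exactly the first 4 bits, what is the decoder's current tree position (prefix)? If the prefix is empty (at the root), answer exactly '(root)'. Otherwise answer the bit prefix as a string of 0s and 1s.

Bit 0: prefix='0' (no match yet)
Bit 1: prefix='00' (no match yet)
Bit 2: prefix='001' (no match yet)
Bit 3: prefix='0010' -> emit 'd', reset

Answer: (root)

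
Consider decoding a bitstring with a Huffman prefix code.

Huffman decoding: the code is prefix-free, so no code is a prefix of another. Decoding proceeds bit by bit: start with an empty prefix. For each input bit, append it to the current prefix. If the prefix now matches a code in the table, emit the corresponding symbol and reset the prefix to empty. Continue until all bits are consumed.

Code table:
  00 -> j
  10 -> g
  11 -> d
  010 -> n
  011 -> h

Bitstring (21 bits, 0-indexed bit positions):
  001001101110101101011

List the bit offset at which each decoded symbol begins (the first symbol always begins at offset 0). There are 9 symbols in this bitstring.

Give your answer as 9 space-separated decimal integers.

Bit 0: prefix='0' (no match yet)
Bit 1: prefix='00' -> emit 'j', reset
Bit 2: prefix='1' (no match yet)
Bit 3: prefix='10' -> emit 'g', reset
Bit 4: prefix='0' (no match yet)
Bit 5: prefix='01' (no match yet)
Bit 6: prefix='011' -> emit 'h', reset
Bit 7: prefix='0' (no match yet)
Bit 8: prefix='01' (no match yet)
Bit 9: prefix='011' -> emit 'h', reset
Bit 10: prefix='1' (no match yet)
Bit 11: prefix='10' -> emit 'g', reset
Bit 12: prefix='1' (no match yet)
Bit 13: prefix='10' -> emit 'g', reset
Bit 14: prefix='1' (no match yet)
Bit 15: prefix='11' -> emit 'd', reset
Bit 16: prefix='0' (no match yet)
Bit 17: prefix='01' (no match yet)
Bit 18: prefix='010' -> emit 'n', reset
Bit 19: prefix='1' (no match yet)
Bit 20: prefix='11' -> emit 'd', reset

Answer: 0 2 4 7 10 12 14 16 19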